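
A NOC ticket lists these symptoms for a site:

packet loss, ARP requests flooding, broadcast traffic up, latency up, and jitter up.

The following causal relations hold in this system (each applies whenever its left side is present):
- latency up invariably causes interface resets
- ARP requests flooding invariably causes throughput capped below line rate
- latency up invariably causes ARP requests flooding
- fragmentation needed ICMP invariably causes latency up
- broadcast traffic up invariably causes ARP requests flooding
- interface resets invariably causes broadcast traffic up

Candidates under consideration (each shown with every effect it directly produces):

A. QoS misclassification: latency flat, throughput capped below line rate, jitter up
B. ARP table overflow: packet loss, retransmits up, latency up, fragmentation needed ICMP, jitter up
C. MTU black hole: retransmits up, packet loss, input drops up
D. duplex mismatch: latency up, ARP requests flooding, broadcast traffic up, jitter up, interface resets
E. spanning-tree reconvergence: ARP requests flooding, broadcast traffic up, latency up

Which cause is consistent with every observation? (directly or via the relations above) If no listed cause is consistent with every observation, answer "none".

Per-candidate check:
(A) QoS misclassification — fails on packet loss, ARP requests flooding, broadcast traffic up, latency up (predicts latency flat, not latency up)
(B) ARP table overflow — accounts for every observation (ARP requests flooding via latency up → ARP requests flooding)
(C) MTU black hole — packet loss +; ARP requests flooding -; broadcast traffic up -; latency up -; jitter up -
(D) duplex mismatch — does not account for packet loss
(E) spanning-tree reconvergence — packet loss -; ARP requests flooding +; broadcast traffic up +; latency up +; jitter up -
(B) is the only candidate with no mismatches.

B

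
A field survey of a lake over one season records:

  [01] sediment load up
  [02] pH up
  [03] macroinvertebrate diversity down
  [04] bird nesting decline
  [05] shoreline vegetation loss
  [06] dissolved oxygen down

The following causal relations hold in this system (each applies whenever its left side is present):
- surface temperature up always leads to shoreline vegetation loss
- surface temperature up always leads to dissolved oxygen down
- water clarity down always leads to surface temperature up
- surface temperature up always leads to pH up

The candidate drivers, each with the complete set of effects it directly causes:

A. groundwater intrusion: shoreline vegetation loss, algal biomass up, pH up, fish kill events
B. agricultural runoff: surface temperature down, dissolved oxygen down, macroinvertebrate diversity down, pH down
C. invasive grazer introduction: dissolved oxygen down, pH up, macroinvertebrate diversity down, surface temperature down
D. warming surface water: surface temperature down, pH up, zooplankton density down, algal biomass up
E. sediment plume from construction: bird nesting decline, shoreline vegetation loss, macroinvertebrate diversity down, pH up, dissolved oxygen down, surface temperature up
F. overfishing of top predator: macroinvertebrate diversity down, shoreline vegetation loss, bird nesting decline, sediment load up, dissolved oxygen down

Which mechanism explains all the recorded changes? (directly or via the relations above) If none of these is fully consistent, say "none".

Per-candidate check:
(A) groundwater intrusion — sediment load up NO; pH up yes; macroinvertebrate diversity down NO; bird nesting decline NO; shoreline vegetation loss yes; dissolved oxygen down NO
(B) agricultural runoff — sediment load up NO; pH up NO; macroinvertebrate diversity down yes; bird nesting decline NO; shoreline vegetation loss NO; dissolved oxygen down yes
(C) invasive grazer introduction — sediment load up NO; pH up yes; macroinvertebrate diversity down yes; bird nesting decline NO; shoreline vegetation loss NO; dissolved oxygen down yes
(D) warming surface water — does not account for sediment load up, macroinvertebrate diversity down, bird nesting decline, shoreline vegetation loss, dissolved oxygen down
(E) sediment plume from construction — sediment load up NO; pH up yes; macroinvertebrate diversity down yes; bird nesting decline yes; shoreline vegetation loss yes; dissolved oxygen down yes
(F) overfishing of top predator — sediment load up yes; pH up NO; macroinvertebrate diversity down yes; bird nesting decline yes; shoreline vegetation loss yes; dissolved oxygen down yes
Every candidate fails on at least one observation.

none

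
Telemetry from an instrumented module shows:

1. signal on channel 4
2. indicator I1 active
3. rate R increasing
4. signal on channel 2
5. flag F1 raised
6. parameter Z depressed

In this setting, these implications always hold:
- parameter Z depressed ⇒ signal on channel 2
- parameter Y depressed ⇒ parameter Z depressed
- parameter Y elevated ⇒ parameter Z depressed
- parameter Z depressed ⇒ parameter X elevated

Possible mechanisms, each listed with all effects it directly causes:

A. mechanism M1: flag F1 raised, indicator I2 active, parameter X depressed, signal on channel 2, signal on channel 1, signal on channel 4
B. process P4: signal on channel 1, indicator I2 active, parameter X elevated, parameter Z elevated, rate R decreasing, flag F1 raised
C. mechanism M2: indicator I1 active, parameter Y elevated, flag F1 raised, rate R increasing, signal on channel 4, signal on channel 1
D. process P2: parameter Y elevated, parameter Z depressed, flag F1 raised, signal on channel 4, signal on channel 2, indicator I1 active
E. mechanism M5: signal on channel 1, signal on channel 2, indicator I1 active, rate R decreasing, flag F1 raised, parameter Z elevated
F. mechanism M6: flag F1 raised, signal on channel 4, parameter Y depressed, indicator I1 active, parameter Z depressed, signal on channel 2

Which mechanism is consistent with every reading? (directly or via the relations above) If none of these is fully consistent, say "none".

C

For each candidate, compare predicted effects to what was observed:
(A) mechanism M1 — signal on channel 4 yes; indicator I1 active NO; rate R increasing NO; signal on channel 2 yes; flag F1 raised yes; parameter Z depressed NO
(B) process P4 — fails on signal on channel 4, indicator I1 active, rate R increasing, signal on channel 2, parameter Z depressed (predicts rate R decreasing, not rate R increasing; predicts parameter Z elevated, not parameter Z depressed)
(C) mechanism M2 — signal on channel 4 yes; indicator I1 active yes; rate R increasing yes; signal on channel 2 yes (by parameter Y elevated → parameter Z depressed → signal on channel 2); flag F1 raised yes; parameter Z depressed yes (by parameter Y elevated → parameter Z depressed)
(D) process P2 — does not account for rate R increasing
(E) mechanism M5 — signal on channel 4 NO; indicator I1 active yes; rate R increasing NO; signal on channel 2 yes; flag F1 raised yes; parameter Z depressed NO
(F) mechanism M6 — does not account for rate R increasing
Only (C) is consistent with every observation.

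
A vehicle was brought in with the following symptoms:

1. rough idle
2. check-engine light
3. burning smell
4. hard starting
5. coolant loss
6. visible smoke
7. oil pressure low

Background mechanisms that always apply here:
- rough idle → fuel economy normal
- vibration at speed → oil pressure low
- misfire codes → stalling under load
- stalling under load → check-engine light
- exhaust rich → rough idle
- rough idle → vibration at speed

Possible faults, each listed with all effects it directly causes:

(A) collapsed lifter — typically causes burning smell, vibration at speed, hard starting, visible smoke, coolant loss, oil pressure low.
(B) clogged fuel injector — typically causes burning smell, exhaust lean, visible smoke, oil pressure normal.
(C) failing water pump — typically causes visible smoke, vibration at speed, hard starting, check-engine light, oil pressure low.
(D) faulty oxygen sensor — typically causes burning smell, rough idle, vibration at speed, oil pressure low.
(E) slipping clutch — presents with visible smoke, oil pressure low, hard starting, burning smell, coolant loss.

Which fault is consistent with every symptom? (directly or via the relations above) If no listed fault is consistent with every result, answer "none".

Testing each hypothesis:
(A) collapsed lifter — rough idle miss; check-engine light miss; burning smell match; hard starting match; coolant loss match; visible smoke match; oil pressure low match
(B) clogged fuel injector — rough idle miss; check-engine light miss; burning smell match; hard starting miss; coolant loss miss; visible smoke match; oil pressure low miss
(C) failing water pump — does not account for rough idle, burning smell, coolant loss
(D) faulty oxygen sensor — does not account for check-engine light, hard starting, coolant loss, visible smoke
(E) slipping clutch — rough idle miss; check-engine light miss; burning smell match; hard starting match; coolant loss match; visible smoke match; oil pressure low match
Every candidate fails on at least one observation.

none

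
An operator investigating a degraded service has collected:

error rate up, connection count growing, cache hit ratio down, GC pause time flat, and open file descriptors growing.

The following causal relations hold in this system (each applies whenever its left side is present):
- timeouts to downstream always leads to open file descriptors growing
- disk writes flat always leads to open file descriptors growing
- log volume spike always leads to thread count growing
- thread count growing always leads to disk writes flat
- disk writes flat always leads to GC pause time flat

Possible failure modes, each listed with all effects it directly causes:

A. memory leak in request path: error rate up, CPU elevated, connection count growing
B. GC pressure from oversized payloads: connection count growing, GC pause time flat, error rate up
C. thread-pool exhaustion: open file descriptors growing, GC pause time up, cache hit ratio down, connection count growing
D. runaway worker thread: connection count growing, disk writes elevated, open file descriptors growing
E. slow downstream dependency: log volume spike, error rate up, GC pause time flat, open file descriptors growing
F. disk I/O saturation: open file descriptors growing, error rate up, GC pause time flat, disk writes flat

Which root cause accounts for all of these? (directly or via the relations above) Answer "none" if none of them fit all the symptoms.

none

For each candidate, compare predicted effects to what was observed:
(A) memory leak in request path — does not account for cache hit ratio down, GC pause time flat, open file descriptors growing
(B) GC pressure from oversized payloads — does not account for cache hit ratio down, open file descriptors growing
(C) thread-pool exhaustion — fails on error rate up, GC pause time flat (predicts GC pause time up, not GC pause time flat)
(D) runaway worker thread — does not account for error rate up, cache hit ratio down, GC pause time flat
(E) slow downstream dependency — does not account for connection count growing, cache hit ratio down
(F) disk I/O saturation — does not account for connection count growing, cache hit ratio down
No candidate is consistent with all observations.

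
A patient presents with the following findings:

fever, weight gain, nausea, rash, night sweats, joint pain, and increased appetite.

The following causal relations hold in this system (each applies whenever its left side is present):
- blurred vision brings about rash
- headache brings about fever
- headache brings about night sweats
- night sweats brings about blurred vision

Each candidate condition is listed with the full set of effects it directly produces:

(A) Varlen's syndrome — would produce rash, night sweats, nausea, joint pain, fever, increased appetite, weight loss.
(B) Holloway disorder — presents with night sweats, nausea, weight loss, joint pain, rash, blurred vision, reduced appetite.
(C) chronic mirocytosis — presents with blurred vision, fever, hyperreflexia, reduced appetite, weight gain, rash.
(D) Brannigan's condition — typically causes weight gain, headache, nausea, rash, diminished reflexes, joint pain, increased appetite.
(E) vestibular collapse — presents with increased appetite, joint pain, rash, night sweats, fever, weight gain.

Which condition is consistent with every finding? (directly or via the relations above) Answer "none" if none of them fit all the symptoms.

For each candidate, compare predicted effects to what was observed:
(A) Varlen's syndrome — fails on weight gain (predicts weight loss, not weight gain)
(B) Holloway disorder — fails on fever, weight gain, increased appetite (predicts weight loss, not weight gain; predicts reduced appetite, not increased appetite)
(C) chronic mirocytosis — fails on nausea, night sweats, joint pain, increased appetite (predicts reduced appetite, not increased appetite)
(D) Brannigan's condition — accounts for every observation (fever through headache → fever)
(E) vestibular collapse — fever +; weight gain +; nausea -; rash +; night sweats +; joint pain +; increased appetite +
(D) alone accounts for all the evidence.

D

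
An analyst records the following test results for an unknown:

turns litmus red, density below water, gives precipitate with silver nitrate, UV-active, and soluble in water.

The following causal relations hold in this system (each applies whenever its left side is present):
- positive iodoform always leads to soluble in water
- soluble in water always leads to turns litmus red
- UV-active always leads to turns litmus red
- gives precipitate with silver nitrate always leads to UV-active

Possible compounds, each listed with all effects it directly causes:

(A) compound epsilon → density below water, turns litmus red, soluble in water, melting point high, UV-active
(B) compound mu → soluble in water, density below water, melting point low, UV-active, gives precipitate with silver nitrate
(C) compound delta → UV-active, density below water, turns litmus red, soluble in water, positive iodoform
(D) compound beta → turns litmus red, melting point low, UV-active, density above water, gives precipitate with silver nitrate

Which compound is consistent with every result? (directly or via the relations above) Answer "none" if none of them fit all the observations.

For each candidate, compare predicted effects to what was observed:
(A) compound epsilon — turns litmus red yes; density below water yes; gives precipitate with silver nitrate NO; UV-active yes; soluble in water yes
(B) compound mu — accounts for every observation (turns litmus red by UV-active → turns litmus red)
(C) compound delta — does not account for gives precipitate with silver nitrate
(D) compound beta — turns litmus red yes; density below water NO; gives precipitate with silver nitrate yes; UV-active yes; soluble in water NO
(B) alone accounts for all the evidence.

B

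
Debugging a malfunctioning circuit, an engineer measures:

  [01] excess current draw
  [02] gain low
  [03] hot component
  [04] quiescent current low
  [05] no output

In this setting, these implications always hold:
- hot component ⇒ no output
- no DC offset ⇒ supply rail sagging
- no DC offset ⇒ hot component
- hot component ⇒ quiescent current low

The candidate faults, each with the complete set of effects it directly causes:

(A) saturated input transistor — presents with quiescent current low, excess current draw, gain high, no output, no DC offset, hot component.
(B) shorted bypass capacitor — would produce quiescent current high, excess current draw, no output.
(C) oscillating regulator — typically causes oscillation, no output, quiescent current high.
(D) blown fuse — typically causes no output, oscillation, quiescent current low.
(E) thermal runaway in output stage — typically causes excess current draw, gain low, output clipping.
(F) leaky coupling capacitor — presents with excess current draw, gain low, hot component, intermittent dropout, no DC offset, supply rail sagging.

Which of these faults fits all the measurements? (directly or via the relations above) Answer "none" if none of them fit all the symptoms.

F

Testing each hypothesis:
(A) saturated input transistor — excess current draw match; gain low miss; hot component match; quiescent current low match; no output match
(B) shorted bypass capacitor — fails on gain low, hot component, quiescent current low (predicts quiescent current high, not quiescent current low)
(C) oscillating regulator — fails on excess current draw, gain low, hot component, quiescent current low (predicts quiescent current high, not quiescent current low)
(D) blown fuse — excess current draw miss; gain low miss; hot component miss; quiescent current low match; no output match
(E) thermal runaway in output stage — does not account for hot component, quiescent current low, no output
(F) leaky coupling capacitor — accounts for every observation (quiescent current low by hot component → quiescent current low)
(F) is the only candidate with no mismatches.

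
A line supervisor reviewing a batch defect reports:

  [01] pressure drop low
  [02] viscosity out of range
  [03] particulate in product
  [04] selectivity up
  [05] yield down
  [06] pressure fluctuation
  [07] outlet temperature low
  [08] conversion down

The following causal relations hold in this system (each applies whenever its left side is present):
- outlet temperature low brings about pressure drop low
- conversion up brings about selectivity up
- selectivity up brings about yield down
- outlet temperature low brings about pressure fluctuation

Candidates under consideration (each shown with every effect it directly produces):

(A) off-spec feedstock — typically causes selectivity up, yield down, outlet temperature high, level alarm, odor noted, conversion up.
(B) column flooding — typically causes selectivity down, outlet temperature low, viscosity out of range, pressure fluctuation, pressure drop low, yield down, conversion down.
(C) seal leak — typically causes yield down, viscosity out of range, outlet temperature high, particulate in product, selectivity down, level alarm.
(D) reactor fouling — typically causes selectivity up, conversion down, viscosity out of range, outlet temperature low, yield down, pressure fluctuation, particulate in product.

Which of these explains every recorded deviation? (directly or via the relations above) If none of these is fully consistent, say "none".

D

Checking each candidate against the observations:
(A) off-spec feedstock — pressure drop low miss; viscosity out of range miss; particulate in product miss; selectivity up match; yield down match; pressure fluctuation miss; outlet temperature low miss; conversion down miss
(B) column flooding — pressure drop low match; viscosity out of range match; particulate in product miss; selectivity up miss; yield down match; pressure fluctuation match; outlet temperature low match; conversion down match
(C) seal leak — pressure drop low miss; viscosity out of range match; particulate in product match; selectivity up miss; yield down match; pressure fluctuation miss; outlet temperature low miss; conversion down miss
(D) reactor fouling — pressure drop low match (via outlet temperature low → pressure drop low); viscosity out of range match; particulate in product match; selectivity up match; yield down match; pressure fluctuation match; outlet temperature low match; conversion down match
Only (D) is consistent with every observation.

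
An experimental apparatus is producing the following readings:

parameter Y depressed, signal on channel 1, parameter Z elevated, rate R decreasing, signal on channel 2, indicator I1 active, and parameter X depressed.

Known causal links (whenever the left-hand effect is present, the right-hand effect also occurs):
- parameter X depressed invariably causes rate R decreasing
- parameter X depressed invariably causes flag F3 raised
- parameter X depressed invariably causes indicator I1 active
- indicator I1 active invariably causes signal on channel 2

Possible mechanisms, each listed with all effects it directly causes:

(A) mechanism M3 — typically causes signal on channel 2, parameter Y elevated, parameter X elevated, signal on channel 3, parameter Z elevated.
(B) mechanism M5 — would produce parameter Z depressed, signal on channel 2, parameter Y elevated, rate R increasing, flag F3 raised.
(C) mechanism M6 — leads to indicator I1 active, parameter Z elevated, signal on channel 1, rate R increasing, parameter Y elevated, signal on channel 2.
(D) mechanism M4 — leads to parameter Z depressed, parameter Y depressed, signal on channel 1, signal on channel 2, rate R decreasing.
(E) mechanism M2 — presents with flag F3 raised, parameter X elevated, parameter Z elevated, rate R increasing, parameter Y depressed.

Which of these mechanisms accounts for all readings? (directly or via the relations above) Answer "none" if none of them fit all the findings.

Checking each candidate against the observations:
(A) mechanism M3 — parameter Y depressed ✗; signal on channel 1 ✗; parameter Z elevated ✓; rate R decreasing ✗; signal on channel 2 ✓; indicator I1 active ✗; parameter X depressed ✗
(B) mechanism M5 — fails on parameter Y depressed, signal on channel 1, parameter Z elevated, rate R decreasing, indicator I1 active, parameter X depressed (predicts parameter Y elevated, not parameter Y depressed; predicts parameter Z depressed, not parameter Z elevated; predicts rate R increasing, not rate R decreasing)
(C) mechanism M6 — parameter Y depressed ✗; signal on channel 1 ✓; parameter Z elevated ✓; rate R decreasing ✗; signal on channel 2 ✓; indicator I1 active ✓; parameter X depressed ✗
(D) mechanism M4 — fails on parameter Z elevated, indicator I1 active, parameter X depressed (predicts parameter Z depressed, not parameter Z elevated)
(E) mechanism M2 — fails on signal on channel 1, rate R decreasing, signal on channel 2, indicator I1 active, parameter X depressed (predicts rate R increasing, not rate R decreasing; predicts parameter X elevated, not parameter X depressed)
No candidate is consistent with all observations.

none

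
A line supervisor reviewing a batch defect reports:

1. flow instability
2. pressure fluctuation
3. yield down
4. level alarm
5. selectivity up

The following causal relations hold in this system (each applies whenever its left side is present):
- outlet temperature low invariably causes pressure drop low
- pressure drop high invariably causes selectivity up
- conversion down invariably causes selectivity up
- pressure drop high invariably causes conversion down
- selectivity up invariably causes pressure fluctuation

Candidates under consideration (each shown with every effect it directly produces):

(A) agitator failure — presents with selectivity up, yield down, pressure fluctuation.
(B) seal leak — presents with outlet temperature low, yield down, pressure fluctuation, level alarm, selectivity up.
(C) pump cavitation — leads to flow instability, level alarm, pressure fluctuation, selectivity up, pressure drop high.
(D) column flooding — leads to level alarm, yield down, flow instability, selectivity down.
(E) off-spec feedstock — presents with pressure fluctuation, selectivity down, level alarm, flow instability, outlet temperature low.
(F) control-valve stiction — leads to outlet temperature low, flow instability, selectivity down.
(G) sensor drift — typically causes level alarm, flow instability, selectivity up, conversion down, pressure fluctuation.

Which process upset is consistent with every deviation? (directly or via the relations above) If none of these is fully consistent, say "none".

For each candidate, compare predicted effects to what was observed:
(A) agitator failure — flow instability ✗; pressure fluctuation ✓; yield down ✓; level alarm ✗; selectivity up ✓
(B) seal leak — flow instability ✗; pressure fluctuation ✓; yield down ✓; level alarm ✓; selectivity up ✓
(C) pump cavitation — does not account for yield down
(D) column flooding — fails on pressure fluctuation, selectivity up (predicts selectivity down, not selectivity up)
(E) off-spec feedstock — fails on yield down, selectivity up (predicts selectivity down, not selectivity up)
(F) control-valve stiction — flow instability ✓; pressure fluctuation ✗; yield down ✗; level alarm ✗; selectivity up ✗
(G) sensor drift — does not account for yield down
None of the listed candidates fits everything.

none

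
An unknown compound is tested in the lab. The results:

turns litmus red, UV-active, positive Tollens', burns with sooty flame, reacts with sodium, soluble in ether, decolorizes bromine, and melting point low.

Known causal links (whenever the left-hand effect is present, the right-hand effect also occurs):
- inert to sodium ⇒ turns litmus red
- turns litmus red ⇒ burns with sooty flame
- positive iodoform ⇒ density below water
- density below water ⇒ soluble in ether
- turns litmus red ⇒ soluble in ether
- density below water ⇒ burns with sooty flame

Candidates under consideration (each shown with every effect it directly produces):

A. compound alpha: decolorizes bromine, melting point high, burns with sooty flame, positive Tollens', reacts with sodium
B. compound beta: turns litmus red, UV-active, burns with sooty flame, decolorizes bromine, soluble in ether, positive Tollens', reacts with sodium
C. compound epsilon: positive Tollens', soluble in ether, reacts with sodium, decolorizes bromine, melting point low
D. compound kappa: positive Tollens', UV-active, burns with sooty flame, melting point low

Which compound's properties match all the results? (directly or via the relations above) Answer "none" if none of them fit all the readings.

Testing each hypothesis:
(A) compound alpha — fails on turns litmus red, UV-active, soluble in ether, melting point low (predicts melting point high, not melting point low)
(B) compound beta — turns litmus red yes; UV-active yes; positive Tollens' yes; burns with sooty flame yes; reacts with sodium yes; soluble in ether yes; decolorizes bromine yes; melting point low NO
(C) compound epsilon — turns litmus red NO; UV-active NO; positive Tollens' yes; burns with sooty flame NO; reacts with sodium yes; soluble in ether yes; decolorizes bromine yes; melting point low yes
(D) compound kappa — turns litmus red NO; UV-active yes; positive Tollens' yes; burns with sooty flame yes; reacts with sodium NO; soluble in ether NO; decolorizes bromine NO; melting point low yes
None of the listed candidates fits everything.

none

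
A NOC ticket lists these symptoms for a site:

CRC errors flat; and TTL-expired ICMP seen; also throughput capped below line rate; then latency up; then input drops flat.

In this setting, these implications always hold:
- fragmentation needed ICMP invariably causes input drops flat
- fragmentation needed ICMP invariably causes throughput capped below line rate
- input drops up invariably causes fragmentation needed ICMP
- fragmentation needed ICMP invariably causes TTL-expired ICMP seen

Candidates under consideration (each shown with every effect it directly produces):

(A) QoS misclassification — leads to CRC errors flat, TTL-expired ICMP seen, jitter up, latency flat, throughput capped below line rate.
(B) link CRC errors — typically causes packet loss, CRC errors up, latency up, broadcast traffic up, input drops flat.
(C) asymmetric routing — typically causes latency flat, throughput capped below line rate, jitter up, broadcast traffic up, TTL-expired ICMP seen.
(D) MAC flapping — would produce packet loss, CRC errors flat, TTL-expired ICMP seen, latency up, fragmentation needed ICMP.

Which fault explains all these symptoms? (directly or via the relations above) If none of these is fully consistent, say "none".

Checking each candidate against the observations:
(A) QoS misclassification — CRC errors flat +; TTL-expired ICMP seen +; throughput capped below line rate +; latency up -; input drops flat -
(B) link CRC errors — fails on CRC errors flat, TTL-expired ICMP seen, throughput capped below line rate (predicts CRC errors up, not CRC errors flat)
(C) asymmetric routing — CRC errors flat -; TTL-expired ICMP seen +; throughput capped below line rate +; latency up -; input drops flat -
(D) MAC flapping — accounts for every observation (throughput capped below line rate through fragmentation needed ICMP → throughput capped below line rate)
(D) alone accounts for all the evidence.

D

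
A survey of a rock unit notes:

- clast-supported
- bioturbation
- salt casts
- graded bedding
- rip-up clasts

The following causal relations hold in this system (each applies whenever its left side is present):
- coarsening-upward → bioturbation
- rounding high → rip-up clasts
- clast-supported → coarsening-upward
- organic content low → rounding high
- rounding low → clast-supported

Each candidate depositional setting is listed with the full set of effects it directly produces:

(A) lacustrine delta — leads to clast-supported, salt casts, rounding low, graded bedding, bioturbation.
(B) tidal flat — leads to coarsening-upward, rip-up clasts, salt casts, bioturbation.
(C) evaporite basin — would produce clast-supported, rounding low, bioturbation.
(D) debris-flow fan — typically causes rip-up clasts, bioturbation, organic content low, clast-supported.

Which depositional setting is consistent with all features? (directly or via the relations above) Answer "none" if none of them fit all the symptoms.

none

Per-candidate check:
(A) lacustrine delta — clast-supported match; bioturbation match; salt casts match; graded bedding match; rip-up clasts miss
(B) tidal flat — clast-supported miss; bioturbation match; salt casts match; graded bedding miss; rip-up clasts match
(C) evaporite basin — does not account for salt casts, graded bedding, rip-up clasts
(D) debris-flow fan — does not account for salt casts, graded bedding
No candidate is consistent with all observations.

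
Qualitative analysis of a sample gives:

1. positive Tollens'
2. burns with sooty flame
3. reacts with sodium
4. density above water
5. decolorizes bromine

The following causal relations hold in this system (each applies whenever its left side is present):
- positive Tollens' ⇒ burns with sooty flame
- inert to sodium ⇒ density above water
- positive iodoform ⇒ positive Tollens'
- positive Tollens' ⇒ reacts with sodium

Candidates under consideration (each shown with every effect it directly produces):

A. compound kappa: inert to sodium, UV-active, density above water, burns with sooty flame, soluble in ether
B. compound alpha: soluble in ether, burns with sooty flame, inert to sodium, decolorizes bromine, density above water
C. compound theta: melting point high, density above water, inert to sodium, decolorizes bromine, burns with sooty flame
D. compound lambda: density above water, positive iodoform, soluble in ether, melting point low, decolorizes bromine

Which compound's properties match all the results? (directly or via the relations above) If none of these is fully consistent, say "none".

Per-candidate check:
(A) compound kappa — fails on positive Tollens', reacts with sodium, decolorizes bromine (predicts inert to sodium, not reacts with sodium)
(B) compound alpha — fails on positive Tollens', reacts with sodium (predicts inert to sodium, not reacts with sodium)
(C) compound theta — positive Tollens' miss; burns with sooty flame match; reacts with sodium miss; density above water match; decolorizes bromine match
(D) compound lambda — positive Tollens' match (via positive iodoform → positive Tollens'); burns with sooty flame match (via positive iodoform → positive Tollens' → burns with sooty flame); reacts with sodium match (via positive iodoform → positive Tollens' → reacts with sodium); density above water match; decolorizes bromine match
Only (D) is consistent with every observation.

D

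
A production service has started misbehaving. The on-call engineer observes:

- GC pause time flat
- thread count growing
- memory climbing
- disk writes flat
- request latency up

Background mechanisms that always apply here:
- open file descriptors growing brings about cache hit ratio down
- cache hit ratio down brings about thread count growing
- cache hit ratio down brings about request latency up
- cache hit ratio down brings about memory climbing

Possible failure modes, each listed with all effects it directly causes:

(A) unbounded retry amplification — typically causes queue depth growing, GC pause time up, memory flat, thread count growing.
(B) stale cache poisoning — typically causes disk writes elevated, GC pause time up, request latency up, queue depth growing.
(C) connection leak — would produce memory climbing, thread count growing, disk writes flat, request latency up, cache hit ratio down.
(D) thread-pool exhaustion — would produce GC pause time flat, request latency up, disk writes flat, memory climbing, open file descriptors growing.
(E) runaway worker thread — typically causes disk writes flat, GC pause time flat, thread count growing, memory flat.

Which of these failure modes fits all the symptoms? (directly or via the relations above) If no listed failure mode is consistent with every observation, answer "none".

D

For each candidate, compare predicted effects to what was observed:
(A) unbounded retry amplification — GC pause time flat ✗; thread count growing ✓; memory climbing ✗; disk writes flat ✗; request latency up ✗
(B) stale cache poisoning — GC pause time flat ✗; thread count growing ✗; memory climbing ✗; disk writes flat ✗; request latency up ✓
(C) connection leak — does not account for GC pause time flat
(D) thread-pool exhaustion — GC pause time flat ✓; thread count growing ✓ (via open file descriptors growing → cache hit ratio down → thread count growing); memory climbing ✓; disk writes flat ✓; request latency up ✓
(E) runaway worker thread — GC pause time flat ✓; thread count growing ✓; memory climbing ✗; disk writes flat ✓; request latency up ✗
(D) alone accounts for all the evidence.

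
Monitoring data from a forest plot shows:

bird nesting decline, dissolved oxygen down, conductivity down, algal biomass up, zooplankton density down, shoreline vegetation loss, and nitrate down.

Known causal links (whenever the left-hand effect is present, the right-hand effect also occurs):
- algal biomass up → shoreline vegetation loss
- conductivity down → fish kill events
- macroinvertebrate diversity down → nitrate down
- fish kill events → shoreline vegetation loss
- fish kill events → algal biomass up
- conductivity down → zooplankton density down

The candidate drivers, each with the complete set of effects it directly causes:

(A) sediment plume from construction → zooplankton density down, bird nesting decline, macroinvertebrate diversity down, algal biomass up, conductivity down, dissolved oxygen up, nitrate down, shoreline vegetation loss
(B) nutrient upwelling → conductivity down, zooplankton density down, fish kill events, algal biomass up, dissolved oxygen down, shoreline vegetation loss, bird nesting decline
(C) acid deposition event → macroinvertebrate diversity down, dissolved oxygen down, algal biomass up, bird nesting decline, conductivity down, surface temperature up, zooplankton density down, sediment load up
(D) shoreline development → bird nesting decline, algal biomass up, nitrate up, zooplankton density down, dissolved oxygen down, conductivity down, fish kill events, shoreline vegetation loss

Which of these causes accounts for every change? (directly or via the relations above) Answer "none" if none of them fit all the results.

For each candidate, compare predicted effects to what was observed:
(A) sediment plume from construction — bird nesting decline ✓; dissolved oxygen down ✗; conductivity down ✓; algal biomass up ✓; zooplankton density down ✓; shoreline vegetation loss ✓; nitrate down ✓
(B) nutrient upwelling — bird nesting decline ✓; dissolved oxygen down ✓; conductivity down ✓; algal biomass up ✓; zooplankton density down ✓; shoreline vegetation loss ✓; nitrate down ✗
(C) acid deposition event — bird nesting decline ✓; dissolved oxygen down ✓; conductivity down ✓; algal biomass up ✓; zooplankton density down ✓; shoreline vegetation loss ✓ (through algal biomass up → shoreline vegetation loss); nitrate down ✓ (through macroinvertebrate diversity down → nitrate down)
(D) shoreline development — fails on nitrate down (predicts nitrate up, not nitrate down)
Only (C) is consistent with every observation.

C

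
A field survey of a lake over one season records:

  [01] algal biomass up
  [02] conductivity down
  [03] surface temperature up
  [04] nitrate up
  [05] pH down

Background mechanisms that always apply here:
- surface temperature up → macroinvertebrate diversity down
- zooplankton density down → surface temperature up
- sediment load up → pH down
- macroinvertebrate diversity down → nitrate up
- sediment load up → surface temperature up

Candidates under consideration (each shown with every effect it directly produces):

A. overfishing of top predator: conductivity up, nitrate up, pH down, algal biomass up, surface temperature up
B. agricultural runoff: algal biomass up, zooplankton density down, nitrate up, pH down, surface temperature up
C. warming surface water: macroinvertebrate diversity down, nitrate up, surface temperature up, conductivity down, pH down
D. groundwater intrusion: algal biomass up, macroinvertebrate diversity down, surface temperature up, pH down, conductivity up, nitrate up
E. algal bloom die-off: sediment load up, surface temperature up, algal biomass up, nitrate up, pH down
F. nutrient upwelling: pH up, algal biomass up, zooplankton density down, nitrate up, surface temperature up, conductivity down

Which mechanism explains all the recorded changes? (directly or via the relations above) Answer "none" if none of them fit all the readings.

Testing each hypothesis:
(A) overfishing of top predator — algal biomass up ✓; conductivity down ✗; surface temperature up ✓; nitrate up ✓; pH down ✓
(B) agricultural runoff — does not account for conductivity down
(C) warming surface water — algal biomass up ✗; conductivity down ✓; surface temperature up ✓; nitrate up ✓; pH down ✓
(D) groundwater intrusion — algal biomass up ✓; conductivity down ✗; surface temperature up ✓; nitrate up ✓; pH down ✓
(E) algal bloom die-off — algal biomass up ✓; conductivity down ✗; surface temperature up ✓; nitrate up ✓; pH down ✓
(F) nutrient upwelling — algal biomass up ✓; conductivity down ✓; surface temperature up ✓; nitrate up ✓; pH down ✗
No candidate is consistent with all observations.

none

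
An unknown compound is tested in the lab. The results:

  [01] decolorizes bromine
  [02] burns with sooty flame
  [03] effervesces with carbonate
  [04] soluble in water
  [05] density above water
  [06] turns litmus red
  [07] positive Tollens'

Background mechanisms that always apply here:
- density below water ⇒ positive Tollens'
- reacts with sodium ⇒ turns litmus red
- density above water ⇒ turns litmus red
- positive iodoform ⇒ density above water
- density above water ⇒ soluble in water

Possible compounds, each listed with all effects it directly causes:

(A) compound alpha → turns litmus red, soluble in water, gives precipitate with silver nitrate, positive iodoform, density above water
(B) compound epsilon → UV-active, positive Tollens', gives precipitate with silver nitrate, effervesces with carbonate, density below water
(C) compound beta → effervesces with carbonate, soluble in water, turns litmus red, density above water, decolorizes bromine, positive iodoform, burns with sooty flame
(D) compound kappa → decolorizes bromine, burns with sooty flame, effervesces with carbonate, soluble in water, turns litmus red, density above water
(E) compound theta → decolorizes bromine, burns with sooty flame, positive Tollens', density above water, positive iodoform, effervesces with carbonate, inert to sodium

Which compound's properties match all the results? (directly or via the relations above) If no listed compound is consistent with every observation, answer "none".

Per-candidate check:
(A) compound alpha — does not account for decolorizes bromine, burns with sooty flame, effervesces with carbonate, positive Tollens'
(B) compound epsilon — decolorizes bromine -; burns with sooty flame -; effervesces with carbonate +; soluble in water -; density above water -; turns litmus red -; positive Tollens' +
(C) compound beta — does not account for positive Tollens'
(D) compound kappa — decolorizes bromine +; burns with sooty flame +; effervesces with carbonate +; soluble in water +; density above water +; turns litmus red +; positive Tollens' -
(E) compound theta — accounts for every observation (soluble in water via density above water → soluble in water)
(E) alone accounts for all the evidence.

E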